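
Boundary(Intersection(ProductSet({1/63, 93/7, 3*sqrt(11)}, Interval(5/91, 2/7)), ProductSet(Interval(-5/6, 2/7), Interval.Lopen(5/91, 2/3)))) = ProductSet({1/63}, Interval(5/91, 2/7))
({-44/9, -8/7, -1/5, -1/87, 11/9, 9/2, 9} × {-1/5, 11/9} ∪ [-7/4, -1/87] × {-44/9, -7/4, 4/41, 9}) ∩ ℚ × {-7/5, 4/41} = (ℚ ∩ [-7/4, -1/87]) × {4/41}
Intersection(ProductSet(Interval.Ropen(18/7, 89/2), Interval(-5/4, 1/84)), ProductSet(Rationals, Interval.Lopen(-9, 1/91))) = ProductSet(Intersection(Interval.Ropen(18/7, 89/2), Rationals), Interval(-5/4, 1/91))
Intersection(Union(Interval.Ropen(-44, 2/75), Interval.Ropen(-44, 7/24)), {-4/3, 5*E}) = {-4/3}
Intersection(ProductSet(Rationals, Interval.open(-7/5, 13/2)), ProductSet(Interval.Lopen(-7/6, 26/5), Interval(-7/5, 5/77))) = ProductSet(Intersection(Interval.Lopen(-7/6, 26/5), Rationals), Interval.Lopen(-7/5, 5/77))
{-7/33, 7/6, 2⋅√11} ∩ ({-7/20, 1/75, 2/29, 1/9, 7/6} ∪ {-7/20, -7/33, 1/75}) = {-7/33, 7/6}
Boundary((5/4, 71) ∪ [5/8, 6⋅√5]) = {5/8, 71}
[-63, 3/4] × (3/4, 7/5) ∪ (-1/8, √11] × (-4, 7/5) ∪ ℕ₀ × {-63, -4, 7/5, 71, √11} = (ℕ₀ × {-63, -4, 7/5, 71, √11}) ∪ ([-63, 3/4] × (3/4, 7/5)) ∪ ((-1/8, √11] × (-4, 7/5))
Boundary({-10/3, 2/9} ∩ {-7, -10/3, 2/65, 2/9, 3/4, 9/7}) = {-10/3, 2/9}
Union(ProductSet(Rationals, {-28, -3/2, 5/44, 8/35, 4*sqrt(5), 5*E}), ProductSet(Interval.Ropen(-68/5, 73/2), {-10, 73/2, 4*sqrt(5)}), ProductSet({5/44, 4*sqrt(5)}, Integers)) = Union(ProductSet({5/44, 4*sqrt(5)}, Integers), ProductSet(Interval.Ropen(-68/5, 73/2), {-10, 73/2, 4*sqrt(5)}), ProductSet(Rationals, {-28, -3/2, 5/44, 8/35, 4*sqrt(5), 5*E}))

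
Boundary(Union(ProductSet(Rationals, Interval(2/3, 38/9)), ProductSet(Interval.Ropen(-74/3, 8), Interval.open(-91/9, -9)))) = Union(ProductSet({-74/3, 8}, Interval(-91/9, -9)), ProductSet(Interval(-74/3, 8), {-91/9, -9}), ProductSet(Reals, Interval(2/3, 38/9)))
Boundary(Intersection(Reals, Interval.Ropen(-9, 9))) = {-9, 9}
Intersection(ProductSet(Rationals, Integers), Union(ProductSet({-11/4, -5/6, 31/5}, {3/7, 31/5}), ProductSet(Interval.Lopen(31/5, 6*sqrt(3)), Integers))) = ProductSet(Intersection(Interval.Lopen(31/5, 6*sqrt(3)), Rationals), Integers)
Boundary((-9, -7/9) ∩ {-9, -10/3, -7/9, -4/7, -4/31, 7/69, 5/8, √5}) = {-10/3}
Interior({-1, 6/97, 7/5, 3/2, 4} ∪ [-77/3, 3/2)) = (-77/3, 3/2)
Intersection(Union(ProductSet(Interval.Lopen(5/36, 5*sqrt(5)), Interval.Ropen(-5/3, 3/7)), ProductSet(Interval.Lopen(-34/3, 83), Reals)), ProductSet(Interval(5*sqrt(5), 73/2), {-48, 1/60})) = ProductSet(Interval(5*sqrt(5), 73/2), {-48, 1/60})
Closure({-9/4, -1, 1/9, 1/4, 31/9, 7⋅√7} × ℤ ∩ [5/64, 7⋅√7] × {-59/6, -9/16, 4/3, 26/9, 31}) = {1/9, 1/4, 31/9, 7⋅√7} × {31}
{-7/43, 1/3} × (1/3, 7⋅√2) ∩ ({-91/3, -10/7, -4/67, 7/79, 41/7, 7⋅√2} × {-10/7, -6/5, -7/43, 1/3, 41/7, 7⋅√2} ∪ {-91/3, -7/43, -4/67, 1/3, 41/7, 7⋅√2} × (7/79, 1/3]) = ∅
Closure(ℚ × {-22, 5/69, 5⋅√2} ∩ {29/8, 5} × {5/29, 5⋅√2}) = {29/8, 5} × {5⋅√2}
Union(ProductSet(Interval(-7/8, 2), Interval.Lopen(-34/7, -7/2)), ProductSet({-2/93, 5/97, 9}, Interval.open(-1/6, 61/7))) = Union(ProductSet({-2/93, 5/97, 9}, Interval.open(-1/6, 61/7)), ProductSet(Interval(-7/8, 2), Interval.Lopen(-34/7, -7/2)))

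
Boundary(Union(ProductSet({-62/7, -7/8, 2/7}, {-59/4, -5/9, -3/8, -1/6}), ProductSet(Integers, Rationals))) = Union(ProductSet({-62/7, -7/8, 2/7}, {-59/4, -5/9, -3/8, -1/6}), ProductSet(Integers, Reals))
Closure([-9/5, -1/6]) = [-9/5, -1/6]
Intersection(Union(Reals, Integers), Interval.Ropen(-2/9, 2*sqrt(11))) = Interval.Ropen(-2/9, 2*sqrt(11))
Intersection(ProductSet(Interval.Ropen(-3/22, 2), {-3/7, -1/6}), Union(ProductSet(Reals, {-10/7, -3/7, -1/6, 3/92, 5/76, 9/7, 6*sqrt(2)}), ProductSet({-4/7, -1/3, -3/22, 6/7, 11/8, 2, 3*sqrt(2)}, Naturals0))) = ProductSet(Interval.Ropen(-3/22, 2), {-3/7, -1/6})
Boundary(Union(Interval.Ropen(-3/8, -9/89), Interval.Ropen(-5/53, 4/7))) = {-3/8, -9/89, -5/53, 4/7}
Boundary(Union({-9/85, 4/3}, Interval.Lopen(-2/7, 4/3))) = {-2/7, 4/3}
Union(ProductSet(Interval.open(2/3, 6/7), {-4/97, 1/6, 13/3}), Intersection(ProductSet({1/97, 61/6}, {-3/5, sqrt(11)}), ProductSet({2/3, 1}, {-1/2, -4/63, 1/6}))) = ProductSet(Interval.open(2/3, 6/7), {-4/97, 1/6, 13/3})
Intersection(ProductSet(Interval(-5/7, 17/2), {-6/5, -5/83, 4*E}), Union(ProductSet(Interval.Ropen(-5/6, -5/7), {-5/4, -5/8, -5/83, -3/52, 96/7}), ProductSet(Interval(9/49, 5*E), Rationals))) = ProductSet(Interval(9/49, 17/2), {-6/5, -5/83})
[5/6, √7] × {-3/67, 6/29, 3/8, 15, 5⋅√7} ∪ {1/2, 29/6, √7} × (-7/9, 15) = ({1/2, 29/6, √7} × (-7/9, 15)) ∪ ([5/6, √7] × {-3/67, 6/29, 3/8, 15, 5⋅√7})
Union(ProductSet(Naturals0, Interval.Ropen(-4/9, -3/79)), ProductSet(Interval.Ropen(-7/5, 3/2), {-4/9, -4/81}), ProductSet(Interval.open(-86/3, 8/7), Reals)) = Union(ProductSet(Interval.open(-86/3, 8/7), Reals), ProductSet(Interval.Ropen(-7/5, 3/2), {-4/9, -4/81}), ProductSet(Naturals0, Interval.Ropen(-4/9, -3/79)))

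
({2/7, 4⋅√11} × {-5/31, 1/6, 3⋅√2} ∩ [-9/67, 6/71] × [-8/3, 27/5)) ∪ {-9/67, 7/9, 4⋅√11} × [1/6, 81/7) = {-9/67, 7/9, 4⋅√11} × [1/6, 81/7)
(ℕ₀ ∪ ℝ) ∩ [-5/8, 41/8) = [-5/8, 41/8)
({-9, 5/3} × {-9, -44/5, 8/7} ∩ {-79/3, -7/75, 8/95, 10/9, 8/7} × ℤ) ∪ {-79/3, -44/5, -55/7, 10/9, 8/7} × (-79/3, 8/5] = {-79/3, -44/5, -55/7, 10/9, 8/7} × (-79/3, 8/5]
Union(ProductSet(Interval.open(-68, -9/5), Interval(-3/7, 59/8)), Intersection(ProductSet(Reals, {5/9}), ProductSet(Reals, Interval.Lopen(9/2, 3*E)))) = ProductSet(Interval.open(-68, -9/5), Interval(-3/7, 59/8))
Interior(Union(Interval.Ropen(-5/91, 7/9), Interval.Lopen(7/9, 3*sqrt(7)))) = Union(Interval.open(-5/91, 7/9), Interval.open(7/9, 3*sqrt(7)))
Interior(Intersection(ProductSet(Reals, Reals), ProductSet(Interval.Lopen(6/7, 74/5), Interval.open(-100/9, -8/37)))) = ProductSet(Interval.open(6/7, 74/5), Interval.open(-100/9, -8/37))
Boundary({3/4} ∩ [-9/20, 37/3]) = {3/4}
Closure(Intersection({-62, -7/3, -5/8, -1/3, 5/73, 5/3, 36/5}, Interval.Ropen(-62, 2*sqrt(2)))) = {-62, -7/3, -5/8, -1/3, 5/73, 5/3}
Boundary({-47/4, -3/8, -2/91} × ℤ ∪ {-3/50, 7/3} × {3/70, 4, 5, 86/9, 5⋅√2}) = ({-47/4, -3/8, -2/91} × ℤ) ∪ ({-3/50, 7/3} × {3/70, 4, 5, 86/9, 5⋅√2})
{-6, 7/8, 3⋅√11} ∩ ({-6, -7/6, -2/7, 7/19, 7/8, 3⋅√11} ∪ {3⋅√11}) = {-6, 7/8, 3⋅√11}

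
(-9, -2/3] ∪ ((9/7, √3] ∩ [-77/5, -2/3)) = (-9, -2/3]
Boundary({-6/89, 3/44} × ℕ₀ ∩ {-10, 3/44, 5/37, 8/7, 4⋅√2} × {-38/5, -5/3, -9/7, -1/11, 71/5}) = ∅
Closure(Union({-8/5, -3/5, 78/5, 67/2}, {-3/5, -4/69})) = {-8/5, -3/5, -4/69, 78/5, 67/2}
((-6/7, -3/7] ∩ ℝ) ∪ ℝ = (-∞, ∞)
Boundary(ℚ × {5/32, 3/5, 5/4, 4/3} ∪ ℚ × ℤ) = ℝ × (ℤ ∪ {5/32, 3/5, 5/4, 4/3})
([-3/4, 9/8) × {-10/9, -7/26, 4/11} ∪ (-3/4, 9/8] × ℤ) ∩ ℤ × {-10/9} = {0, 1} × {-10/9}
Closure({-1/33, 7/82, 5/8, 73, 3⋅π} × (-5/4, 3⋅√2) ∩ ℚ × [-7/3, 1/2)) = {-1/33, 7/82, 5/8, 73} × [-5/4, 1/2]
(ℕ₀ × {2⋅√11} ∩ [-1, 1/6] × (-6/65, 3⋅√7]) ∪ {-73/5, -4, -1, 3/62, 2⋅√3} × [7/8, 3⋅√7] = ({0} × {2⋅√11}) ∪ ({-73/5, -4, -1, 3/62, 2⋅√3} × [7/8, 3⋅√7])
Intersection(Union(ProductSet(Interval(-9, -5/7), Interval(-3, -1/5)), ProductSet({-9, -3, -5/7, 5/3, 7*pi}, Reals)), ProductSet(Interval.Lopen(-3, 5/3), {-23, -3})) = Union(ProductSet({-5/7, 5/3}, {-23, -3}), ProductSet(Interval.Lopen(-3, -5/7), {-3}))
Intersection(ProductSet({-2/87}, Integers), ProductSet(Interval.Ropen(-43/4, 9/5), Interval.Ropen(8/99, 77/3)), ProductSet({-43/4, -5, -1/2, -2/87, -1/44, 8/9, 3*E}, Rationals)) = ProductSet({-2/87}, Range(1, 26, 1))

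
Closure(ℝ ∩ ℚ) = ℝ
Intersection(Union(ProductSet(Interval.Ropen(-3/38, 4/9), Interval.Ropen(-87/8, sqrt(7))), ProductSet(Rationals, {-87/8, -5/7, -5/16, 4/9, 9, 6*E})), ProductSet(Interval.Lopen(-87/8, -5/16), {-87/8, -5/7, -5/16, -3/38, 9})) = ProductSet(Intersection(Interval.Lopen(-87/8, -5/16), Rationals), {-87/8, -5/7, -5/16, 9})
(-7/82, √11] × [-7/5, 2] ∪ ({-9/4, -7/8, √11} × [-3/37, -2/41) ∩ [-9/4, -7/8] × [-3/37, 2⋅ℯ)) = ({-9/4, -7/8} × [-3/37, -2/41)) ∪ ((-7/82, √11] × [-7/5, 2])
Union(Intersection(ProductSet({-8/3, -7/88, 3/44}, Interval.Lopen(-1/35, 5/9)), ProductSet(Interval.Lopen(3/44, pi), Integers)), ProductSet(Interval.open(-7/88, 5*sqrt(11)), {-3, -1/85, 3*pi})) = ProductSet(Interval.open(-7/88, 5*sqrt(11)), {-3, -1/85, 3*pi})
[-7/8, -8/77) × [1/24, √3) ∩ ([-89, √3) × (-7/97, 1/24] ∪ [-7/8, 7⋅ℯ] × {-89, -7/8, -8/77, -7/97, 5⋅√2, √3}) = [-7/8, -8/77) × {1/24}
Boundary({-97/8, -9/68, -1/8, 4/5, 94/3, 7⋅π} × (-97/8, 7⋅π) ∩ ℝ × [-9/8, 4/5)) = {-97/8, -9/68, -1/8, 4/5, 94/3, 7⋅π} × [-9/8, 4/5]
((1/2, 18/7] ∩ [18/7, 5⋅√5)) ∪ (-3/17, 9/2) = (-3/17, 9/2)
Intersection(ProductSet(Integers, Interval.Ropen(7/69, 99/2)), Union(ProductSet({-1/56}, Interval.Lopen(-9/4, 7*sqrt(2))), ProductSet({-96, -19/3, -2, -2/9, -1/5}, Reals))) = ProductSet({-96, -2}, Interval.Ropen(7/69, 99/2))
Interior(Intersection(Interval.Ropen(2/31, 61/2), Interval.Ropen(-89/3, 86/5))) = Interval.open(2/31, 86/5)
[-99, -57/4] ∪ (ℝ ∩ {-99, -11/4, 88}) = [-99, -57/4] ∪ {-11/4, 88}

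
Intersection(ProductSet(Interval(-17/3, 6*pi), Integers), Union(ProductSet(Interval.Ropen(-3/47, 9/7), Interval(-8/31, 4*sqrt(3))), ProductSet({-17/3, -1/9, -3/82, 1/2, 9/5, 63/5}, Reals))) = Union(ProductSet({-17/3, -1/9, -3/82, 1/2, 9/5, 63/5}, Integers), ProductSet(Interval.Ropen(-3/47, 9/7), Range(0, 7, 1)))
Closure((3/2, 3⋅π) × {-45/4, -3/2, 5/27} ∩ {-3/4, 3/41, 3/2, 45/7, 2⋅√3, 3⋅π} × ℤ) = ∅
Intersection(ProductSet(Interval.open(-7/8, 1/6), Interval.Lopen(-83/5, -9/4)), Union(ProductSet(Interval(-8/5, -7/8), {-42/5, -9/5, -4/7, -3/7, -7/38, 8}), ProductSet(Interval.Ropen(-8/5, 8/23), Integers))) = ProductSet(Interval.open(-7/8, 1/6), Range(-16, -2, 1))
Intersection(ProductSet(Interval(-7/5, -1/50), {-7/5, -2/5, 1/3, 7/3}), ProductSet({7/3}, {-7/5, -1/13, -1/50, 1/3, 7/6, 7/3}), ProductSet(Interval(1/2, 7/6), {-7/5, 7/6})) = EmptySet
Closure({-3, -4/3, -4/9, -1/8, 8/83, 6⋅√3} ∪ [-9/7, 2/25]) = {-3, -4/3, 8/83, 6⋅√3} ∪ [-9/7, 2/25]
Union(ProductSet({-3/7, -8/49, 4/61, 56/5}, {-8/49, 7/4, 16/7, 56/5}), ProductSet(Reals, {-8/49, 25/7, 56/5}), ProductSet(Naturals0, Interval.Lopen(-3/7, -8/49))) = Union(ProductSet({-3/7, -8/49, 4/61, 56/5}, {-8/49, 7/4, 16/7, 56/5}), ProductSet(Naturals0, Interval.Lopen(-3/7, -8/49)), ProductSet(Reals, {-8/49, 25/7, 56/5}))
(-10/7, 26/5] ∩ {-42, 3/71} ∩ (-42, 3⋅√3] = {3/71}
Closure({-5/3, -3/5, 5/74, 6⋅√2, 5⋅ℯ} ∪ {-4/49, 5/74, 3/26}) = {-5/3, -3/5, -4/49, 5/74, 3/26, 6⋅√2, 5⋅ℯ}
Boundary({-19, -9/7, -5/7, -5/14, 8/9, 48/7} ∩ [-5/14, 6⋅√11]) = {-5/14, 8/9, 48/7}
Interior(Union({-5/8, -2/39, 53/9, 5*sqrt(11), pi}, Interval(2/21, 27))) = Interval.open(2/21, 27)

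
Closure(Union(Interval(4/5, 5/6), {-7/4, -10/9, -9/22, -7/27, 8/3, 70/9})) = Union({-7/4, -10/9, -9/22, -7/27, 8/3, 70/9}, Interval(4/5, 5/6))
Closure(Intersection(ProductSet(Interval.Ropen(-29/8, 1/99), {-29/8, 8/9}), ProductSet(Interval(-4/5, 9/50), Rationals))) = ProductSet(Interval(-4/5, 1/99), {-29/8, 8/9})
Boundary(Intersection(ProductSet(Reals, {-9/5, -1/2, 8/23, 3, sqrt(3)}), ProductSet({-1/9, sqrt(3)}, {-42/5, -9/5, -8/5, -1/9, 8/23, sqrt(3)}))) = ProductSet({-1/9, sqrt(3)}, {-9/5, 8/23, sqrt(3)})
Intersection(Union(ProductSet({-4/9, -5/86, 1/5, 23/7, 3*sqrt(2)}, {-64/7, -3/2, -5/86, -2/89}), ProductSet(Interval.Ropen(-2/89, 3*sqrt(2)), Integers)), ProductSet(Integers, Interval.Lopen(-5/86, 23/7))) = ProductSet(Range(0, 5, 1), Range(0, 4, 1))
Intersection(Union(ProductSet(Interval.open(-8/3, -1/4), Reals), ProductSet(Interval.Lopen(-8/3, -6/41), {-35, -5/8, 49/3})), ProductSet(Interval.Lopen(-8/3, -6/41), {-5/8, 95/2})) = Union(ProductSet(Interval.open(-8/3, -1/4), {-5/8, 95/2}), ProductSet(Interval.Lopen(-8/3, -6/41), {-5/8}))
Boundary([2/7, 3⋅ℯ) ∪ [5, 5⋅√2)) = {2/7, 3⋅ℯ}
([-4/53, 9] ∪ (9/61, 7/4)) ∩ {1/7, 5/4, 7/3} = {1/7, 5/4, 7/3}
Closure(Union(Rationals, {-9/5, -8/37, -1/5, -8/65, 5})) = Reals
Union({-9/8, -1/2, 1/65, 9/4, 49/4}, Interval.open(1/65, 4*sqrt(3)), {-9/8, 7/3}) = Union({-9/8, -1/2, 49/4}, Interval.Ropen(1/65, 4*sqrt(3)))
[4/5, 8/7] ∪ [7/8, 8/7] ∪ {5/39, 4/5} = {5/39} ∪ [4/5, 8/7]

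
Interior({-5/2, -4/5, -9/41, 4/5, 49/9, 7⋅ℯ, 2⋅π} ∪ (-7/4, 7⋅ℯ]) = (-7/4, 7⋅ℯ)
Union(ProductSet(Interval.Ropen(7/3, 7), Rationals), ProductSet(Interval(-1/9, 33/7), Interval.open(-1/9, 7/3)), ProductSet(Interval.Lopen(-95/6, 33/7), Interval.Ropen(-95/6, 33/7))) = Union(ProductSet(Interval.Lopen(-95/6, 33/7), Interval.Ropen(-95/6, 33/7)), ProductSet(Interval.Ropen(7/3, 7), Rationals))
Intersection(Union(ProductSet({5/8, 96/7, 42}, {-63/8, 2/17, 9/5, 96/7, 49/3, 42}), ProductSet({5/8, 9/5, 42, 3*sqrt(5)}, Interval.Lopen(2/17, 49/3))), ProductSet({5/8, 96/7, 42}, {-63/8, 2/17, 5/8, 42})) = Union(ProductSet({5/8, 42}, {5/8}), ProductSet({5/8, 96/7, 42}, {-63/8, 2/17, 42}))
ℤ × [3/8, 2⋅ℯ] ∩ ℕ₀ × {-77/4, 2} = ℕ₀ × {2}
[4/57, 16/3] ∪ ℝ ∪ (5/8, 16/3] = (-∞, ∞)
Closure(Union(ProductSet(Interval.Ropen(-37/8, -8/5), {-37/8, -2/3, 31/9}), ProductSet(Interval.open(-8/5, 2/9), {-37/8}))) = Union(ProductSet(Interval(-37/8, -8/5), {-37/8, -2/3, 31/9}), ProductSet(Interval(-8/5, 2/9), {-37/8}))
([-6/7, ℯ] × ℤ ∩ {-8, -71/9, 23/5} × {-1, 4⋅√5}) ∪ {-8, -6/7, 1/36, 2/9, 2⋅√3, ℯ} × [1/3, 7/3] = {-8, -6/7, 1/36, 2/9, 2⋅√3, ℯ} × [1/3, 7/3]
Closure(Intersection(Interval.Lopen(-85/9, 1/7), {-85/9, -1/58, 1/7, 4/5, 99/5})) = {-1/58, 1/7}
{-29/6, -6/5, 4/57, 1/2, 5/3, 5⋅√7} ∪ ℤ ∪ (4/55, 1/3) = ℤ ∪ {-29/6, -6/5, 4/57, 1/2, 5/3, 5⋅√7} ∪ (4/55, 1/3)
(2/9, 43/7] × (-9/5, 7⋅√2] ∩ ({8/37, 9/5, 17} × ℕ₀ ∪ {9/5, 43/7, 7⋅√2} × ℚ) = {9/5, 43/7} × (ℚ ∩ (-9/5, 7⋅√2])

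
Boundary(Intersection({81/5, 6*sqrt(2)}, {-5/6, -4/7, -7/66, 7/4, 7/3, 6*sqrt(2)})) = {6*sqrt(2)}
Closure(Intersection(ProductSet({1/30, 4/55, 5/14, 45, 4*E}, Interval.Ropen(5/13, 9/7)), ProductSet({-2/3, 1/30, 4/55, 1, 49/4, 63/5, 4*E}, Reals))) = ProductSet({1/30, 4/55, 4*E}, Interval(5/13, 9/7))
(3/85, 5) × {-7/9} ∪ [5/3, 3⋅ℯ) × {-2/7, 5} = ((3/85, 5) × {-7/9}) ∪ ([5/3, 3⋅ℯ) × {-2/7, 5})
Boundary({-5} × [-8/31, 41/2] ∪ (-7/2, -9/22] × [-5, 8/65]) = ({-5} × [-8/31, 41/2]) ∪ ({-7/2, -9/22} × [-5, 8/65]) ∪ ([-7/2, -9/22] × {-5, 8/65})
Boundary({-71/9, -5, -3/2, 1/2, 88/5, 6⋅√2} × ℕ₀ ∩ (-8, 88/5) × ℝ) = {-71/9, -5, -3/2, 1/2, 6⋅√2} × ℕ₀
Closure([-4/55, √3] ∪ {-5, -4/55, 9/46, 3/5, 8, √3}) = {-5, 8} ∪ [-4/55, √3]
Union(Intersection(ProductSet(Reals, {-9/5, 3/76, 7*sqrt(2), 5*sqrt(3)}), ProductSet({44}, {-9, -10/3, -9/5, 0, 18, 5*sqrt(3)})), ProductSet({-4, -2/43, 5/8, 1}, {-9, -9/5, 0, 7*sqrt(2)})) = Union(ProductSet({44}, {-9/5, 5*sqrt(3)}), ProductSet({-4, -2/43, 5/8, 1}, {-9, -9/5, 0, 7*sqrt(2)}))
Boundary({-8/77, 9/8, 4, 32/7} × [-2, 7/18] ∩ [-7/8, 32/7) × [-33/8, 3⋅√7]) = {-8/77, 9/8, 4} × [-2, 7/18]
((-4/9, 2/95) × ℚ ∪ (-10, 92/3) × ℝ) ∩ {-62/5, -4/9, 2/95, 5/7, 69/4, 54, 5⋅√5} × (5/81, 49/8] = {-4/9, 2/95, 5/7, 69/4, 5⋅√5} × (5/81, 49/8]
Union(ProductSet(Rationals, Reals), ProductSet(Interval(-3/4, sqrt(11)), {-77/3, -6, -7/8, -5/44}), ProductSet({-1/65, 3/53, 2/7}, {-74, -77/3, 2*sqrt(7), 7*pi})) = Union(ProductSet(Interval(-3/4, sqrt(11)), {-77/3, -6, -7/8, -5/44}), ProductSet(Rationals, Reals))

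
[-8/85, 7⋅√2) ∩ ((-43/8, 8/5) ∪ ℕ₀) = [-8/85, 8/5) ∪ {0, 1, …, 9}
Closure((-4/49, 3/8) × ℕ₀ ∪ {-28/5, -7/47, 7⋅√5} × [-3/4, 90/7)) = ([-4/49, 3/8] × ℕ₀) ∪ ({-28/5, -7/47, 7⋅√5} × [-3/4, 90/7])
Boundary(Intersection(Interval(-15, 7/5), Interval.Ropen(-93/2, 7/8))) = {-15, 7/8}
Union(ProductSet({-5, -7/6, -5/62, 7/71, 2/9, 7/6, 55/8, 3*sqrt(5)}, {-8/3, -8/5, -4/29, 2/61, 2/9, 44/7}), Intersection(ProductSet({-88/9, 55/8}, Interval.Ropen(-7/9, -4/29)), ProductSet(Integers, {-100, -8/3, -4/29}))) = ProductSet({-5, -7/6, -5/62, 7/71, 2/9, 7/6, 55/8, 3*sqrt(5)}, {-8/3, -8/5, -4/29, 2/61, 2/9, 44/7})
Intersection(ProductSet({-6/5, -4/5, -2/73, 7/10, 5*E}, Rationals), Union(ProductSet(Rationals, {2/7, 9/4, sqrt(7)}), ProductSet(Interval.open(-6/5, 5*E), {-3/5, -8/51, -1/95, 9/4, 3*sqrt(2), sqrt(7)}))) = Union(ProductSet({-4/5, -2/73, 7/10}, {-3/5, -8/51, -1/95, 9/4}), ProductSet({-6/5, -4/5, -2/73, 7/10}, {2/7, 9/4}))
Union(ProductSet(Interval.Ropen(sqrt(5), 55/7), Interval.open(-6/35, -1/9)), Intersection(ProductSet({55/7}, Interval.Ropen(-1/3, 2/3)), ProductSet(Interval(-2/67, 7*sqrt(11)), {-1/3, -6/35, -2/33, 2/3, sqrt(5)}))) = Union(ProductSet({55/7}, {-1/3, -6/35, -2/33}), ProductSet(Interval.Ropen(sqrt(5), 55/7), Interval.open(-6/35, -1/9)))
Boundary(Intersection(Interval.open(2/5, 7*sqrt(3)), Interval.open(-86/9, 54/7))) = {2/5, 54/7}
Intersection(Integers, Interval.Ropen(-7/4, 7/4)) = Range(-1, 2, 1)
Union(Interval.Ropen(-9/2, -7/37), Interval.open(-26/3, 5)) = Interval.open(-26/3, 5)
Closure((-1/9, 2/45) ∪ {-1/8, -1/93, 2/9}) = {-1/8, 2/9} ∪ [-1/9, 2/45]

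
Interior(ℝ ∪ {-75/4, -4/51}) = ℝ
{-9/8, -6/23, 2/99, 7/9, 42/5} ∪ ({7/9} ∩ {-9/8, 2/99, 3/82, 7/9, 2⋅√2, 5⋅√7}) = {-9/8, -6/23, 2/99, 7/9, 42/5}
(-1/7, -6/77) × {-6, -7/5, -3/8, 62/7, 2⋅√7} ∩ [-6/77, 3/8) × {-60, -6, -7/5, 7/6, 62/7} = ∅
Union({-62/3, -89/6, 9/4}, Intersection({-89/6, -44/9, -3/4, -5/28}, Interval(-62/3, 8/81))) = {-62/3, -89/6, -44/9, -3/4, -5/28, 9/4}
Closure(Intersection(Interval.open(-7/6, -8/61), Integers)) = Range(-1, 0, 1)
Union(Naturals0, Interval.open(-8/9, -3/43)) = Union(Interval.open(-8/9, -3/43), Naturals0)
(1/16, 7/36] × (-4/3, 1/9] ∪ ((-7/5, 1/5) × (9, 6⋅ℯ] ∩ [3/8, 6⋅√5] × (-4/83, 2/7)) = (1/16, 7/36] × (-4/3, 1/9]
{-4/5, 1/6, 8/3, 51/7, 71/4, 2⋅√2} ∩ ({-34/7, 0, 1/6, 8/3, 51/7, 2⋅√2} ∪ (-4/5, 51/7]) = {1/6, 8/3, 51/7, 2⋅√2}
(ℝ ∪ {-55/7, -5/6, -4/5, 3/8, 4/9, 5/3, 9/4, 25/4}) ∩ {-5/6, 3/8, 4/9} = {-5/6, 3/8, 4/9}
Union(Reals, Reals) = Reals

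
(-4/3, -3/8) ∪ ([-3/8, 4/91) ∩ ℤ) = (-4/3, -3/8) ∪ {0}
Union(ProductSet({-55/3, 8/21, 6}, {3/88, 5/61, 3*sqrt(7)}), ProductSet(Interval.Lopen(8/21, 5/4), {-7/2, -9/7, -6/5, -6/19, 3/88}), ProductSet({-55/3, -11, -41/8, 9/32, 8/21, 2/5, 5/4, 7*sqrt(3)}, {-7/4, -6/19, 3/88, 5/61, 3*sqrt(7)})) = Union(ProductSet({-55/3, 8/21, 6}, {3/88, 5/61, 3*sqrt(7)}), ProductSet({-55/3, -11, -41/8, 9/32, 8/21, 2/5, 5/4, 7*sqrt(3)}, {-7/4, -6/19, 3/88, 5/61, 3*sqrt(7)}), ProductSet(Interval.Lopen(8/21, 5/4), {-7/2, -9/7, -6/5, -6/19, 3/88}))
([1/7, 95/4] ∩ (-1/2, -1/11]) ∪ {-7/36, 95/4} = {-7/36, 95/4}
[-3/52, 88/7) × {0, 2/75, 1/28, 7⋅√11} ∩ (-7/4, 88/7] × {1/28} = [-3/52, 88/7) × {1/28}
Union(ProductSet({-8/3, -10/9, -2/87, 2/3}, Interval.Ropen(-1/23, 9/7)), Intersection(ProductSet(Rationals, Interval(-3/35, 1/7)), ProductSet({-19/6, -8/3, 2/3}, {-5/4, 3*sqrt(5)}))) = ProductSet({-8/3, -10/9, -2/87, 2/3}, Interval.Ropen(-1/23, 9/7))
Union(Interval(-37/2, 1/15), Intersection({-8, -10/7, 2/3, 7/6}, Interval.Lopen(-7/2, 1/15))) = Interval(-37/2, 1/15)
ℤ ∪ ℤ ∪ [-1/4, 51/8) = ℤ ∪ [-1/4, 51/8)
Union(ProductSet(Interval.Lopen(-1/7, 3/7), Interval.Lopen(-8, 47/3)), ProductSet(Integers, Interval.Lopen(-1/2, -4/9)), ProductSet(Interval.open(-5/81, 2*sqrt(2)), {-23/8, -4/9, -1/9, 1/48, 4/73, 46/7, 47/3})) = Union(ProductSet(Integers, Interval.Lopen(-1/2, -4/9)), ProductSet(Interval.Lopen(-1/7, 3/7), Interval.Lopen(-8, 47/3)), ProductSet(Interval.open(-5/81, 2*sqrt(2)), {-23/8, -4/9, -1/9, 1/48, 4/73, 46/7, 47/3}))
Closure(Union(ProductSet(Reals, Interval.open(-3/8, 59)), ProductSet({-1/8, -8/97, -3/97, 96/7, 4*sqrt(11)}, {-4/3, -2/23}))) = Union(ProductSet({-1/8, -8/97, -3/97, 96/7, 4*sqrt(11)}, {-4/3, -2/23}), ProductSet(Reals, Interval(-3/8, 59)))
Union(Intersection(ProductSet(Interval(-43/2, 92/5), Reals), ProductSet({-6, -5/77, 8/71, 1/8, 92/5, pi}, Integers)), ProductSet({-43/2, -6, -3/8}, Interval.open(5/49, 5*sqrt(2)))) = Union(ProductSet({-43/2, -6, -3/8}, Interval.open(5/49, 5*sqrt(2))), ProductSet({-6, -5/77, 8/71, 1/8, 92/5, pi}, Integers))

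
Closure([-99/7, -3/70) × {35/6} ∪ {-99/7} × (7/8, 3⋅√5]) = ([-99/7, -3/70] × {35/6}) ∪ ({-99/7} × [7/8, 3⋅√5])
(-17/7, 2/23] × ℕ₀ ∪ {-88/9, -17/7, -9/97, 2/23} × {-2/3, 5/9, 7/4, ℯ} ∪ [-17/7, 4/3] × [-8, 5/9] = ((-17/7, 2/23] × ℕ₀) ∪ ({-88/9, -17/7, -9/97, 2/23} × {-2/3, 5/9, 7/4, ℯ}) ∪ ([-17/7, 4/3] × [-8, 5/9])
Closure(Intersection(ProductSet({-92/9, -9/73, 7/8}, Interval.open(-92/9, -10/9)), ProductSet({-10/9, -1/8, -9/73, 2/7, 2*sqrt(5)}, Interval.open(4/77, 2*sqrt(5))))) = EmptySet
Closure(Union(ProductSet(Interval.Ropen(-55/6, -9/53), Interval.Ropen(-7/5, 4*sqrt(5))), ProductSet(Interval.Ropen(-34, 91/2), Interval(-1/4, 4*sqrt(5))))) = Union(ProductSet({-55/6, -9/53}, Union({4*sqrt(5)}, Interval(-7/5, -1/4))), ProductSet(Interval(-34, 91/2), Interval(-1/4, 4*sqrt(5))), ProductSet(Interval(-55/6, -9/53), {-7/5, 4*sqrt(5)}), ProductSet(Interval.Ropen(-55/6, -9/53), Interval.Ropen(-7/5, 4*sqrt(5))))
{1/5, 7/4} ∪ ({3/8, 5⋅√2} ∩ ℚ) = {1/5, 3/8, 7/4}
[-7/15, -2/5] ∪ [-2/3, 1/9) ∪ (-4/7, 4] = [-2/3, 4]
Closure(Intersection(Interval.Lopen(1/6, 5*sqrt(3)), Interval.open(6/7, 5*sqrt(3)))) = Interval(6/7, 5*sqrt(3))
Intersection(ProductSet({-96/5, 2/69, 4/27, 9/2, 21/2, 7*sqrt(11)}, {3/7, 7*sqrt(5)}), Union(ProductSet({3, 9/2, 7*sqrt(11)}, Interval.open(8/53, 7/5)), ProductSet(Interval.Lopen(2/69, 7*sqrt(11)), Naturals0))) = ProductSet({9/2, 7*sqrt(11)}, {3/7})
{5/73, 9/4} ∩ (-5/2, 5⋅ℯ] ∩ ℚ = {5/73, 9/4}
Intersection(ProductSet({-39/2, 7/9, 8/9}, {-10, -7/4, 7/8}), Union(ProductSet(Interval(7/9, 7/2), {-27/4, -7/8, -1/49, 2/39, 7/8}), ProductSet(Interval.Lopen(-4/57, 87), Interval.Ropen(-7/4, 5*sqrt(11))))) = ProductSet({7/9, 8/9}, {-7/4, 7/8})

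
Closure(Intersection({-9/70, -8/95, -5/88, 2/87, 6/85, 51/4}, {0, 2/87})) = {2/87}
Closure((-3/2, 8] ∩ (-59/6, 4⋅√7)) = [-3/2, 8]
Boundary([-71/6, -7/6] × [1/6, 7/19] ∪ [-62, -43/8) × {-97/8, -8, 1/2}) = ({-71/6, -7/6} × [1/6, 7/19]) ∪ ([-71/6, -7/6] × {1/6, 7/19}) ∪ ([-62, -43/8] × {-97/8, -8, 1/2})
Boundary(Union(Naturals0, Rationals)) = Reals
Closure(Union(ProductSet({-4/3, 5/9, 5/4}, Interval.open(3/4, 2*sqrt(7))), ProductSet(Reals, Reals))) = ProductSet(Reals, Reals)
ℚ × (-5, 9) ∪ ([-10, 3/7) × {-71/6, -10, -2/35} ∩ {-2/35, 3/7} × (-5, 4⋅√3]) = ℚ × (-5, 9)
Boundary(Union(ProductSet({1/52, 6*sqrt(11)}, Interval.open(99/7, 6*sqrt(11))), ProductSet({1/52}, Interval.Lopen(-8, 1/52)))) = Union(ProductSet({1/52}, Interval(-8, 1/52)), ProductSet({1/52, 6*sqrt(11)}, Interval(99/7, 6*sqrt(11))))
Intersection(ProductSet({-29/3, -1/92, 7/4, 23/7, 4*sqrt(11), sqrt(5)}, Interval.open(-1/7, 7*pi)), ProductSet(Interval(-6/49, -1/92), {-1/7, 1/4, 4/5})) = ProductSet({-1/92}, {1/4, 4/5})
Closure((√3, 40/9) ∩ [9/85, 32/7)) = [√3, 40/9]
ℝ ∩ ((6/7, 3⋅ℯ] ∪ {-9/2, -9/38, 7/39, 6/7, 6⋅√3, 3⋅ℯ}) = {-9/2, -9/38, 7/39, 6⋅√3} ∪ [6/7, 3⋅ℯ]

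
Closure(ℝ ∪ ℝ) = ℝ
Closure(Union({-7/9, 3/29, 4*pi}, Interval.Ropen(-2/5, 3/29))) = Union({-7/9, 4*pi}, Interval(-2/5, 3/29))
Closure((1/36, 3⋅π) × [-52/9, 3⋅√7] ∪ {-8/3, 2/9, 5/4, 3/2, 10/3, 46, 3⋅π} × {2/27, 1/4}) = ({-8/3, 2/9, 5/4, 3/2, 10/3, 46, 3⋅π} × {2/27, 1/4}) ∪ ([1/36, 3⋅π] × [-52/9, 3⋅√7])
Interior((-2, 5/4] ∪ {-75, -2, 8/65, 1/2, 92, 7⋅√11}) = (-2, 5/4)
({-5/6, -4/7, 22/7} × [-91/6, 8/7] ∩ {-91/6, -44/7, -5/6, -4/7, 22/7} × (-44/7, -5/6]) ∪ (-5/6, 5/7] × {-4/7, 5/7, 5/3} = ({-5/6, -4/7, 22/7} × (-44/7, -5/6]) ∪ ((-5/6, 5/7] × {-4/7, 5/7, 5/3})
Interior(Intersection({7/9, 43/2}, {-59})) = EmptySet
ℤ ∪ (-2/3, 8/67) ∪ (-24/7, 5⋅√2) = ℤ ∪ (-24/7, 5⋅√2)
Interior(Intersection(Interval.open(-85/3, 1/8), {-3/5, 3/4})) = EmptySet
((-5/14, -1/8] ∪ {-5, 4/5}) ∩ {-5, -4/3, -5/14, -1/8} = {-5, -1/8}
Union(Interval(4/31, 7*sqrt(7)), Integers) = Union(Integers, Interval(4/31, 7*sqrt(7)))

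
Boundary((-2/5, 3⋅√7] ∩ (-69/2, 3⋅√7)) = {-2/5, 3⋅√7}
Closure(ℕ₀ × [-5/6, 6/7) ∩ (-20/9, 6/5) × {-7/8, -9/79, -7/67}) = {0, 1} × {-9/79, -7/67}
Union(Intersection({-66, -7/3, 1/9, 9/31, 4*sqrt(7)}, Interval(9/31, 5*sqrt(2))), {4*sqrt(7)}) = {9/31, 4*sqrt(7)}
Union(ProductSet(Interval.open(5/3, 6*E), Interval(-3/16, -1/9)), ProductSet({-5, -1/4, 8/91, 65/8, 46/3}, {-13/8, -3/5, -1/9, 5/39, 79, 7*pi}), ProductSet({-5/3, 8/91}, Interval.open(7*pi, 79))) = Union(ProductSet({-5/3, 8/91}, Interval.open(7*pi, 79)), ProductSet({-5, -1/4, 8/91, 65/8, 46/3}, {-13/8, -3/5, -1/9, 5/39, 79, 7*pi}), ProductSet(Interval.open(5/3, 6*E), Interval(-3/16, -1/9)))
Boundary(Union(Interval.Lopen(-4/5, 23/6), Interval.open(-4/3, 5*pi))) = {-4/3, 5*pi}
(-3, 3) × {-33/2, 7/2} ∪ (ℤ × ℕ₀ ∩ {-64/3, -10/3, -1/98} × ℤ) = (-3, 3) × {-33/2, 7/2}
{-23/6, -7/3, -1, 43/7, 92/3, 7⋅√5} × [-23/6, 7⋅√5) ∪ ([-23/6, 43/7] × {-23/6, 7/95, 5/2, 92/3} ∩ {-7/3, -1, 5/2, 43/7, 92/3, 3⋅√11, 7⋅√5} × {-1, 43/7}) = {-23/6, -7/3, -1, 43/7, 92/3, 7⋅√5} × [-23/6, 7⋅√5)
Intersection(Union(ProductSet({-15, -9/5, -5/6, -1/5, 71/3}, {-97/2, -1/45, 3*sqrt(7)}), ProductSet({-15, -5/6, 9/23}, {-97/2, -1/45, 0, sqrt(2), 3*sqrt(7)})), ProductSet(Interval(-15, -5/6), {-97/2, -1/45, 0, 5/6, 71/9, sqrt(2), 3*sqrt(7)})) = Union(ProductSet({-15, -5/6}, {-97/2, -1/45, 0, sqrt(2), 3*sqrt(7)}), ProductSet({-15, -9/5, -5/6}, {-97/2, -1/45, 3*sqrt(7)}))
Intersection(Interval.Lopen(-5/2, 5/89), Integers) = Range(-2, 1, 1)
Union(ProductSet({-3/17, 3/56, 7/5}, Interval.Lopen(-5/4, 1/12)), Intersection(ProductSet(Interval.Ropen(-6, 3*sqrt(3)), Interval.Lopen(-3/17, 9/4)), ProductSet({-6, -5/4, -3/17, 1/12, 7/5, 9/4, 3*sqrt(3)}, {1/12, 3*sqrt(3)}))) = Union(ProductSet({-3/17, 3/56, 7/5}, Interval.Lopen(-5/4, 1/12)), ProductSet({-6, -5/4, -3/17, 1/12, 7/5, 9/4}, {1/12}))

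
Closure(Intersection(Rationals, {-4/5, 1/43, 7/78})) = {-4/5, 1/43, 7/78}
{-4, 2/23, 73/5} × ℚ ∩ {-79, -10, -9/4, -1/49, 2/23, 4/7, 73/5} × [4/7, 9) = {2/23, 73/5} × (ℚ ∩ [4/7, 9))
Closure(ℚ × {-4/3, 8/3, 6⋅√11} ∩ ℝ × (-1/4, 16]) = ℝ × {8/3}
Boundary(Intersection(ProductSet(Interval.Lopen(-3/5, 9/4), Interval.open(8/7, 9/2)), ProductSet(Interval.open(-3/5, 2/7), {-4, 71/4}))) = EmptySet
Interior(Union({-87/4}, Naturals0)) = EmptySet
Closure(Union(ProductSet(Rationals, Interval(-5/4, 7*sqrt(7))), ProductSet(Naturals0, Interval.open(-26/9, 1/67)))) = Union(ProductSet(Naturals0, Interval(-26/9, 1/67)), ProductSet(Reals, Interval(-5/4, 7*sqrt(7))))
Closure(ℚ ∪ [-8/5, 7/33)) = ℚ ∪ (-∞, ∞)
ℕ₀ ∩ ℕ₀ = ℕ₀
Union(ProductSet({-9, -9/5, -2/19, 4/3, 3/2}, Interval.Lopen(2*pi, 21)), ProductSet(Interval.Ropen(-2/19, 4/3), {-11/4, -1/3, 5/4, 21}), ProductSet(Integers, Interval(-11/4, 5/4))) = Union(ProductSet({-9, -9/5, -2/19, 4/3, 3/2}, Interval.Lopen(2*pi, 21)), ProductSet(Integers, Interval(-11/4, 5/4)), ProductSet(Interval.Ropen(-2/19, 4/3), {-11/4, -1/3, 5/4, 21}))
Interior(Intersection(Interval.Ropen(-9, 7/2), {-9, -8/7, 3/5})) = EmptySet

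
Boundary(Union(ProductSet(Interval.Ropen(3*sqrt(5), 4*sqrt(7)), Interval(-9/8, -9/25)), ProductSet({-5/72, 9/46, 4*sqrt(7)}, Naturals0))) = Union(ProductSet({3*sqrt(5), 4*sqrt(7)}, Interval(-9/8, -9/25)), ProductSet({-5/72, 9/46, 4*sqrt(7)}, Union(Complement(Naturals0, Interval.open(-9/8, -9/25)), Naturals0)), ProductSet(Interval(3*sqrt(5), 4*sqrt(7)), {-9/8, -9/25}))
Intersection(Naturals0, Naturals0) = Naturals0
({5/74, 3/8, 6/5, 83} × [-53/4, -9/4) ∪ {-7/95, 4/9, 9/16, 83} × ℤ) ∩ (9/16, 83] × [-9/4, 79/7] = {83} × {-2, -1, …, 11}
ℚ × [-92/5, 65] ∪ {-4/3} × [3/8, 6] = ℚ × [-92/5, 65]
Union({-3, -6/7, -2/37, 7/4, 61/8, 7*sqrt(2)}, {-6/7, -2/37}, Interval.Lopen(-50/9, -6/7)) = Union({-2/37, 7/4, 61/8, 7*sqrt(2)}, Interval.Lopen(-50/9, -6/7))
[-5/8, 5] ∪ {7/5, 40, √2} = [-5/8, 5] ∪ {40}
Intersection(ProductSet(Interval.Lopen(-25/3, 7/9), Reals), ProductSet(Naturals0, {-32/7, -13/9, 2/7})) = ProductSet(Range(0, 1, 1), {-32/7, -13/9, 2/7})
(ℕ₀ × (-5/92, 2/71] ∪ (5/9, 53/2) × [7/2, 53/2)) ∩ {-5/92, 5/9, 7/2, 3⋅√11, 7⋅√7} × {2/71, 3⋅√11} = {7/2, 3⋅√11, 7⋅√7} × {3⋅√11}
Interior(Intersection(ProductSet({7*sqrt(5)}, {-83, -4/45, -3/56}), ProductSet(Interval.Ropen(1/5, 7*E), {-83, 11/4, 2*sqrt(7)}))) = EmptySet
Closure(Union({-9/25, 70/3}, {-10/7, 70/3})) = {-10/7, -9/25, 70/3}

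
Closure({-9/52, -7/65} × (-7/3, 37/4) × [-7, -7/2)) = {-9/52, -7/65} × [-7/3, 37/4] × [-7, -7/2]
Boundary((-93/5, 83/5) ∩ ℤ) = {-18, -17, …, 16}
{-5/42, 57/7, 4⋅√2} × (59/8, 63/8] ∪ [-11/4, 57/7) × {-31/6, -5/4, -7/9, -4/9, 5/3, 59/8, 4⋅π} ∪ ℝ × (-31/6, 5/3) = (ℝ × (-31/6, 5/3)) ∪ ({-5/42, 57/7, 4⋅√2} × (59/8, 63/8]) ∪ ([-11/4, 57/7) × {-31/6, -5/4, -7/9, -4/9, 5/3, 59/8, 4⋅π})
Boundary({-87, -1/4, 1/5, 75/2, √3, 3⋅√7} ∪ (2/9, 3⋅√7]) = {-87, -1/4, 1/5, 2/9, 75/2, 3⋅√7}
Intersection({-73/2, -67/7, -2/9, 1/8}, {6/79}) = EmptySet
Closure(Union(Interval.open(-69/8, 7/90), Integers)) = Union(Integers, Interval(-69/8, 7/90))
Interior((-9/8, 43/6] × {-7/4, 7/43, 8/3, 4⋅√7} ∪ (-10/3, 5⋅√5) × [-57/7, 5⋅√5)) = (-10/3, 5⋅√5) × (-57/7, 5⋅√5)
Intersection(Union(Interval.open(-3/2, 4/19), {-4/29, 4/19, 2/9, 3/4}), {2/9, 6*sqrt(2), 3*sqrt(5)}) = {2/9}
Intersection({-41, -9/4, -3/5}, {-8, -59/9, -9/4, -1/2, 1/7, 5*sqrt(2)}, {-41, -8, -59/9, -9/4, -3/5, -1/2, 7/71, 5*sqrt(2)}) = {-9/4}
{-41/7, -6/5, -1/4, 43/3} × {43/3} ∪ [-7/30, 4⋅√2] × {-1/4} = ({-41/7, -6/5, -1/4, 43/3} × {43/3}) ∪ ([-7/30, 4⋅√2] × {-1/4})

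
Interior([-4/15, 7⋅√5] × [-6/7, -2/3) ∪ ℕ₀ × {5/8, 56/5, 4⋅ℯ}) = ((-4/15, 7⋅√5) ∪ ((-4/15, 7⋅√5) \ ℕ₀)) × (-6/7, -2/3)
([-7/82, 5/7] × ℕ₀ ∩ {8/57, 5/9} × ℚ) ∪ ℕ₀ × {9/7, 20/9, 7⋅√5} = ({8/57, 5/9} × ℕ₀) ∪ (ℕ₀ × {9/7, 20/9, 7⋅√5})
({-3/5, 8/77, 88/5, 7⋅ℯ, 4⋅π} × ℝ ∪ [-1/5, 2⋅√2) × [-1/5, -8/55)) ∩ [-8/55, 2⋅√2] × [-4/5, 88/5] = ({8/77} × [-4/5, 88/5]) ∪ ([-8/55, 2⋅√2) × [-1/5, -8/55))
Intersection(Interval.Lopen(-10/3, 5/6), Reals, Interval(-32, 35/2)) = Interval.Lopen(-10/3, 5/6)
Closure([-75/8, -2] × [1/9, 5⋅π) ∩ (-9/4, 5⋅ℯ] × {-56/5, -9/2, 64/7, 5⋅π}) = [-9/4, -2] × {64/7}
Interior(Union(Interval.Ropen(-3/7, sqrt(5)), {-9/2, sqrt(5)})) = Interval.open(-3/7, sqrt(5))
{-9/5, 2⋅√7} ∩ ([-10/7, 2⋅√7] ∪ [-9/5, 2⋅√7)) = {-9/5, 2⋅√7}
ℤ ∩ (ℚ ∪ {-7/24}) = ℤ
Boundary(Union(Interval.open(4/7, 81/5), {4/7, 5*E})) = {4/7, 81/5}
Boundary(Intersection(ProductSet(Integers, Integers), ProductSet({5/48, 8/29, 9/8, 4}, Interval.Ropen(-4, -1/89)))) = ProductSet({4}, Range(-4, 0, 1))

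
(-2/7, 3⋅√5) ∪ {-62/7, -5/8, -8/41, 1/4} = {-62/7, -5/8} ∪ (-2/7, 3⋅√5)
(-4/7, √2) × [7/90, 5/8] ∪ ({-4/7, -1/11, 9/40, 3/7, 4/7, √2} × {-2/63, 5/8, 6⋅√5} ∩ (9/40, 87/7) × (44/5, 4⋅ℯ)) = (-4/7, √2) × [7/90, 5/8]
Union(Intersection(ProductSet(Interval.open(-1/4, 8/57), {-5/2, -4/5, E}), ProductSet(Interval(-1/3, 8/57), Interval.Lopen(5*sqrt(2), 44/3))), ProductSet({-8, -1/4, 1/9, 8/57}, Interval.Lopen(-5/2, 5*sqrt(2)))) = ProductSet({-8, -1/4, 1/9, 8/57}, Interval.Lopen(-5/2, 5*sqrt(2)))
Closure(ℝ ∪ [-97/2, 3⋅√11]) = (-∞, ∞)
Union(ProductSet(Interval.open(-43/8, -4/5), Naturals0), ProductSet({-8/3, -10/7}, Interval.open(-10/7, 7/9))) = Union(ProductSet({-8/3, -10/7}, Interval.open(-10/7, 7/9)), ProductSet(Interval.open(-43/8, -4/5), Naturals0))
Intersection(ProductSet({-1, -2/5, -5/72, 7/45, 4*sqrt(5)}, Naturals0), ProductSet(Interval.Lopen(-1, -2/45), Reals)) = ProductSet({-2/5, -5/72}, Naturals0)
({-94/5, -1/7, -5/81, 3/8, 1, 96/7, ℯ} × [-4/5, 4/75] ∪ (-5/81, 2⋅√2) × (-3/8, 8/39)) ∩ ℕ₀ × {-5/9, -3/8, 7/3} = {1} × {-5/9, -3/8}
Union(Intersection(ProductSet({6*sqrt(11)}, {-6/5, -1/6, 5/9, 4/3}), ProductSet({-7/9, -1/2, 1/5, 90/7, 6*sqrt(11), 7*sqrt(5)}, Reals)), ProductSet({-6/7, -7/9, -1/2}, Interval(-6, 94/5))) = Union(ProductSet({6*sqrt(11)}, {-6/5, -1/6, 5/9, 4/3}), ProductSet({-6/7, -7/9, -1/2}, Interval(-6, 94/5)))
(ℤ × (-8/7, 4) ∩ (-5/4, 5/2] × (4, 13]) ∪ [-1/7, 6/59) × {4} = [-1/7, 6/59) × {4}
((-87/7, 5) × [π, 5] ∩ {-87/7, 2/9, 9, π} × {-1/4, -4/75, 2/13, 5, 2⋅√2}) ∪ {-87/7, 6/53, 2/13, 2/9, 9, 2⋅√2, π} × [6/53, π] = ({2/9, π} × {5}) ∪ ({-87/7, 6/53, 2/13, 2/9, 9, 2⋅√2, π} × [6/53, π])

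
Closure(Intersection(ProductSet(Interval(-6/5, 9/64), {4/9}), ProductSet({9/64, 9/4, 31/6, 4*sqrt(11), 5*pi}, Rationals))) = ProductSet({9/64}, {4/9})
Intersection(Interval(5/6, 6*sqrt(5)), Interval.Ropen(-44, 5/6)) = EmptySet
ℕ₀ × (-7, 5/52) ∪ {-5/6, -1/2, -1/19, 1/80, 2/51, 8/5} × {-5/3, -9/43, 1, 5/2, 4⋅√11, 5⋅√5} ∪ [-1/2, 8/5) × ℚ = ([-1/2, 8/5) × ℚ) ∪ (ℕ₀ × (-7, 5/52)) ∪ ({-5/6, -1/2, -1/19, 1/80, 2/51, 8/5} × {-5/3, -9/43, 1, 5/2, 4⋅√11, 5⋅√5})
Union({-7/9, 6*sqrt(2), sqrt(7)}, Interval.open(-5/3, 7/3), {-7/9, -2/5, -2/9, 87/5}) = Union({87/5, 6*sqrt(2), sqrt(7)}, Interval.open(-5/3, 7/3))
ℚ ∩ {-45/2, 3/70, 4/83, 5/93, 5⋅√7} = {-45/2, 3/70, 4/83, 5/93}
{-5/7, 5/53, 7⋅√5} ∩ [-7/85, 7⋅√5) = {5/53}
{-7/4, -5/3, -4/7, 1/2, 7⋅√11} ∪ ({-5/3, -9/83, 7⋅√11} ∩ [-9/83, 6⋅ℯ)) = {-7/4, -5/3, -4/7, -9/83, 1/2, 7⋅√11}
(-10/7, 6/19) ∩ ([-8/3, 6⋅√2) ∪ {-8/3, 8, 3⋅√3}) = (-10/7, 6/19)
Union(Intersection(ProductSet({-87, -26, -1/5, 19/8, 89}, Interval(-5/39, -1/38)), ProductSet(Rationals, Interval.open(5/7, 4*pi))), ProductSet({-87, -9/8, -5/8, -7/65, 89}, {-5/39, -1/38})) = ProductSet({-87, -9/8, -5/8, -7/65, 89}, {-5/39, -1/38})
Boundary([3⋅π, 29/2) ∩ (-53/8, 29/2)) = {29/2, 3⋅π}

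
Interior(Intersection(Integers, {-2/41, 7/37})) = EmptySet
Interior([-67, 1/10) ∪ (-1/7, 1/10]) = (-67, 1/10)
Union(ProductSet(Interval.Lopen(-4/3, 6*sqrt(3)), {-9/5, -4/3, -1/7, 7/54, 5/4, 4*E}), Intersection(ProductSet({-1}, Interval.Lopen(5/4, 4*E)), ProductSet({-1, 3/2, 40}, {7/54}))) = ProductSet(Interval.Lopen(-4/3, 6*sqrt(3)), {-9/5, -4/3, -1/7, 7/54, 5/4, 4*E})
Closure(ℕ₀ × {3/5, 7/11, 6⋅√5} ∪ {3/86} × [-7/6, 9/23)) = ({3/86} × [-7/6, 9/23]) ∪ (ℕ₀ × {3/5, 7/11, 6⋅√5})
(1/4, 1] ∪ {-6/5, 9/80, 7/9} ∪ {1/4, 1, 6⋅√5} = {-6/5, 9/80, 6⋅√5} ∪ [1/4, 1]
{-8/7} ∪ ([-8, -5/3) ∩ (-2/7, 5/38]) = {-8/7}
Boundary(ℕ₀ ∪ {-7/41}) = {-7/41} ∪ ℕ₀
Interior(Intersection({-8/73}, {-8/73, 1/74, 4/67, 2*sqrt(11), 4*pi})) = EmptySet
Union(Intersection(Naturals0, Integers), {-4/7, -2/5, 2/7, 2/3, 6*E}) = Union({-4/7, -2/5, 2/7, 2/3, 6*E}, Naturals0)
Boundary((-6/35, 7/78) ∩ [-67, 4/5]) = {-6/35, 7/78}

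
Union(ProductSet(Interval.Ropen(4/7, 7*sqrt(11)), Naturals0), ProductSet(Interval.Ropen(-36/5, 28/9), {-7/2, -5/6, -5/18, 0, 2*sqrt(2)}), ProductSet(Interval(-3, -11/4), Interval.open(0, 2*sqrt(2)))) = Union(ProductSet(Interval.Ropen(-36/5, 28/9), {-7/2, -5/6, -5/18, 0, 2*sqrt(2)}), ProductSet(Interval(-3, -11/4), Interval.open(0, 2*sqrt(2))), ProductSet(Interval.Ropen(4/7, 7*sqrt(11)), Naturals0))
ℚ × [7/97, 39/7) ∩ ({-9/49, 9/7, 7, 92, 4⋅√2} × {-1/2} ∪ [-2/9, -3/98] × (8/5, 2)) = (ℚ ∩ [-2/9, -3/98]) × (8/5, 2)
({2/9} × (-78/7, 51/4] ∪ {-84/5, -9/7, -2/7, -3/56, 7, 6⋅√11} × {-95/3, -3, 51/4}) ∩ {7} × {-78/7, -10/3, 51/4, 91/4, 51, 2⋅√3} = {7} × {51/4}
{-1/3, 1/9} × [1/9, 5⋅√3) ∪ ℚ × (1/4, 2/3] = (ℚ × (1/4, 2/3]) ∪ ({-1/3, 1/9} × [1/9, 5⋅√3))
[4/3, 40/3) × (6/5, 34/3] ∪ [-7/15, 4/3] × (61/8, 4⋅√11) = ([4/3, 40/3) × (6/5, 34/3]) ∪ ([-7/15, 4/3] × (61/8, 4⋅√11))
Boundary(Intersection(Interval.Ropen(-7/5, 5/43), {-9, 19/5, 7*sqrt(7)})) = EmptySet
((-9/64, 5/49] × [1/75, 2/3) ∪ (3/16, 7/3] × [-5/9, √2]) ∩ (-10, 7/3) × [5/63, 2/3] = ((-9/64, 5/49] × [5/63, 2/3)) ∪ ((3/16, 7/3) × [5/63, 2/3])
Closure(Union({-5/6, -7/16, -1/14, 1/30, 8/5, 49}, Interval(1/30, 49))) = Union({-5/6, -7/16, -1/14}, Interval(1/30, 49))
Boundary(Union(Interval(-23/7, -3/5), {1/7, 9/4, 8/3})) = {-23/7, -3/5, 1/7, 9/4, 8/3}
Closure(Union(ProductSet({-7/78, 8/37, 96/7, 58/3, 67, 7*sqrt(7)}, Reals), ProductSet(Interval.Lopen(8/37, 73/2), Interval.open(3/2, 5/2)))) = Union(ProductSet({8/37, 73/2}, Interval(3/2, 5/2)), ProductSet({-7/78, 8/37, 96/7, 58/3, 67, 7*sqrt(7)}, Interval(-oo, oo)), ProductSet(Interval(8/37, 73/2), {3/2, 5/2}), ProductSet(Interval.Lopen(8/37, 73/2), Interval.open(3/2, 5/2)))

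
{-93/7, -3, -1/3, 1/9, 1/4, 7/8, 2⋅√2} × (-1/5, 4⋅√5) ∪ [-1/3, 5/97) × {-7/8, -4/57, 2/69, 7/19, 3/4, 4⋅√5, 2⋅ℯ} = ([-1/3, 5/97) × {-7/8, -4/57, 2/69, 7/19, 3/4, 4⋅√5, 2⋅ℯ}) ∪ ({-93/7, -3, -1/3, 1/9, 1/4, 7/8, 2⋅√2} × (-1/5, 4⋅√5))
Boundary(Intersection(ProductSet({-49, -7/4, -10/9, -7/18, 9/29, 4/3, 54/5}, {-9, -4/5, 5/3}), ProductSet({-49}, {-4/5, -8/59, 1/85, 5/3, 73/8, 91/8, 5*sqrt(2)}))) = ProductSet({-49}, {-4/5, 5/3})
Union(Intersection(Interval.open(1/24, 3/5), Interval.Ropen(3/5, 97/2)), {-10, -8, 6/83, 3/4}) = {-10, -8, 6/83, 3/4}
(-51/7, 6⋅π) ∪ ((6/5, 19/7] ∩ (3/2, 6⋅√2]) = (-51/7, 6⋅π)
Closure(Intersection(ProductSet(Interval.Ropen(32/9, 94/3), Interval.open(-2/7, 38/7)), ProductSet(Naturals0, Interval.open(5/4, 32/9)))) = ProductSet(Range(4, 32, 1), Interval(5/4, 32/9))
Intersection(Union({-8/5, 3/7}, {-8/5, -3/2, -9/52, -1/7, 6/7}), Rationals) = {-8/5, -3/2, -9/52, -1/7, 3/7, 6/7}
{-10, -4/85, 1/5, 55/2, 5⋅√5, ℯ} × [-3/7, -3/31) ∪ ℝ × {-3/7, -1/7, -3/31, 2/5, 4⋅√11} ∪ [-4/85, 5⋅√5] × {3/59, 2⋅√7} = (ℝ × {-3/7, -1/7, -3/31, 2/5, 4⋅√11}) ∪ ({-10, -4/85, 1/5, 55/2, 5⋅√5, ℯ} × [-3/7, -3/31)) ∪ ([-4/85, 5⋅√5] × {3/59, 2⋅√7})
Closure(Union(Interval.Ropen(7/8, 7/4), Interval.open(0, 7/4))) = Interval(0, 7/4)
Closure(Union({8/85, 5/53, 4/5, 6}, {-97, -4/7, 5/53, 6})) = {-97, -4/7, 8/85, 5/53, 4/5, 6}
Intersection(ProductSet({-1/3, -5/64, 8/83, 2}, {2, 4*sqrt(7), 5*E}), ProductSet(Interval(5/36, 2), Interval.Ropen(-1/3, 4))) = ProductSet({2}, {2})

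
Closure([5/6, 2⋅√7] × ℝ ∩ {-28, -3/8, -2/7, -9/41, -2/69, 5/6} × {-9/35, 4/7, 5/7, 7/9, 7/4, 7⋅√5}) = {5/6} × {-9/35, 4/7, 5/7, 7/9, 7/4, 7⋅√5}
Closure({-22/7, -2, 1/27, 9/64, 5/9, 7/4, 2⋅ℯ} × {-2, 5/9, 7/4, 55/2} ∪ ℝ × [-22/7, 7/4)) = (ℝ × [-22/7, 7/4]) ∪ ({-22/7, -2, 1/27, 9/64, 5/9, 7/4, 2⋅ℯ} × {-2, 5/9, 7/4, 55/2})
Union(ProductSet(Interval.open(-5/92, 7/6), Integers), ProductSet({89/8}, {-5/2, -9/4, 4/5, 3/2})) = Union(ProductSet({89/8}, {-5/2, -9/4, 4/5, 3/2}), ProductSet(Interval.open(-5/92, 7/6), Integers))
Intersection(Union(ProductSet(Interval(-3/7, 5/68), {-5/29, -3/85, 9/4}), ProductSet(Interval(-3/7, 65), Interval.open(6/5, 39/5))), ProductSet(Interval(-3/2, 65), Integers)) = ProductSet(Interval(-3/7, 65), Range(2, 8, 1))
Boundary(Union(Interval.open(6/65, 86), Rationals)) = Union(Interval(-oo, 6/65), Interval(86, oo))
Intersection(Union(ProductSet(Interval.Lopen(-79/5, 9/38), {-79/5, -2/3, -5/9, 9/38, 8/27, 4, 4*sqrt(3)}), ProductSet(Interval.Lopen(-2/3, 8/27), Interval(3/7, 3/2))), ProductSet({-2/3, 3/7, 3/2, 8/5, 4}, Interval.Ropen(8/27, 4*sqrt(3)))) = ProductSet({-2/3}, {8/27, 4})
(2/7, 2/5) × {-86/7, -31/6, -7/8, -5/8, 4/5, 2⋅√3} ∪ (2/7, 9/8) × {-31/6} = ((2/7, 9/8) × {-31/6}) ∪ ((2/7, 2/5) × {-86/7, -31/6, -7/8, -5/8, 4/5, 2⋅√3})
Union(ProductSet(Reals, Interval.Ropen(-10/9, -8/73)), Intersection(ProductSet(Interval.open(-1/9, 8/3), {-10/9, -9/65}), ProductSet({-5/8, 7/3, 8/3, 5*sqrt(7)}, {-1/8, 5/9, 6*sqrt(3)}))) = ProductSet(Reals, Interval.Ropen(-10/9, -8/73))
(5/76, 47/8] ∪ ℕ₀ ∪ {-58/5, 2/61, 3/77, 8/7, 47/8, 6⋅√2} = {-58/5, 2/61, 3/77, 6⋅√2} ∪ ℕ₀ ∪ (5/76, 47/8]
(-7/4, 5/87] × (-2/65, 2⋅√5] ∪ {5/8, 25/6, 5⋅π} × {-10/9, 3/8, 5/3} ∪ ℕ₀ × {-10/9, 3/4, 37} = (ℕ₀ × {-10/9, 3/4, 37}) ∪ ({5/8, 25/6, 5⋅π} × {-10/9, 3/8, 5/3}) ∪ ((-7/4, 5/87] × (-2/65, 2⋅√5])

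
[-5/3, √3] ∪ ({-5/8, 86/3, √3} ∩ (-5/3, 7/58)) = [-5/3, √3]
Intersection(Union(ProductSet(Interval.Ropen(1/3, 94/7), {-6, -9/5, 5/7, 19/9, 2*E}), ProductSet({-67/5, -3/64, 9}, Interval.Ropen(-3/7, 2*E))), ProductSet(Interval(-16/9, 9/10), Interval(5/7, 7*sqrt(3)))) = Union(ProductSet({-3/64}, Interval.Ropen(5/7, 2*E)), ProductSet(Interval(1/3, 9/10), {5/7, 19/9, 2*E}))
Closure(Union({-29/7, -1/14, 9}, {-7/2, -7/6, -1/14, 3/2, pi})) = {-29/7, -7/2, -7/6, -1/14, 3/2, 9, pi}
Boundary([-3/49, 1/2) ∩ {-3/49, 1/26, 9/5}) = {-3/49, 1/26}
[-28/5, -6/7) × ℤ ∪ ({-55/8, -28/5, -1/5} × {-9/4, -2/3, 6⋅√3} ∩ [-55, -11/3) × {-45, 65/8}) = [-28/5, -6/7) × ℤ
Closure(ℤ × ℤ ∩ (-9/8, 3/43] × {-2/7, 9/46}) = ∅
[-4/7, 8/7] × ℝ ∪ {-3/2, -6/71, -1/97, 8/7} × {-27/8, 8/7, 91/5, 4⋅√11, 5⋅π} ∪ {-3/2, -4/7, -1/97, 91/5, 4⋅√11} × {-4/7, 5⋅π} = ([-4/7, 8/7] × ℝ) ∪ ({-3/2, -4/7, -1/97, 91/5, 4⋅√11} × {-4/7, 5⋅π}) ∪ ({-3/2, -6/71, -1/97, 8/7} × {-27/8, 8/7, 91/5, 4⋅√11, 5⋅π})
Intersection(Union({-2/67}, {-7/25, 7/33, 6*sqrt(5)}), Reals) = {-7/25, -2/67, 7/33, 6*sqrt(5)}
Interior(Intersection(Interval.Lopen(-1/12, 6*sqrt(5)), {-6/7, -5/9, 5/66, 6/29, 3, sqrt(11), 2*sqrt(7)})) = EmptySet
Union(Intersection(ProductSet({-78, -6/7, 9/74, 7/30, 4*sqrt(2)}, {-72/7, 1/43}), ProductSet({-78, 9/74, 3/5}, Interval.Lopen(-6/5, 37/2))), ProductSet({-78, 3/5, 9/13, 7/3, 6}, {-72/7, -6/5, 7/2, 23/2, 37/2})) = Union(ProductSet({-78, 9/74}, {1/43}), ProductSet({-78, 3/5, 9/13, 7/3, 6}, {-72/7, -6/5, 7/2, 23/2, 37/2}))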